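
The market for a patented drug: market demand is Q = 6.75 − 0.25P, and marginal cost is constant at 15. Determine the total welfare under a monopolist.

Inverting demand: P = 27 − 4Q.
The monopolist equates marginal revenue to marginal cost: 27 − 8Q = 15, so Q = 1.5. From demand, P = 21.
CS = ½·(27 − 21)·1.5 = 4.5; PS = (21 − 15)·1.5 = 9; TS = 13.5.

TS = 13.5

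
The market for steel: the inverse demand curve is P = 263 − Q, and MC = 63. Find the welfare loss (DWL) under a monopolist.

DWL = 5000

Perfect competition: P = MC = 63, so 263 − Q = 63 and Q = 200.
Monopoly sets MR = MC: 263 − 2Q = 63 ⇒ Q = 100, P = 263 − 100 = 163.
DWL is the triangle between Q = 100 and Q = 200: ½·(200 − 100)·(163 − 63) = 5000.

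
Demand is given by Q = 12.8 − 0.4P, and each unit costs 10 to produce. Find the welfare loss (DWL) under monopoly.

DWL = 24.2

Inverting demand: P = 32 − 2.5Q.
Under competition P = MC = 10, so Q = (32 − 10)/2.5 = 8.8.
The monopolist equates marginal revenue to marginal cost: 32 − 5Q = 10, so Q = 4.4. From demand, P = 21.
DWL is the triangle between Q = 4.4 and Q = 8.8: ½·(8.8 − 4.4)·(21 − 10) = 24.2.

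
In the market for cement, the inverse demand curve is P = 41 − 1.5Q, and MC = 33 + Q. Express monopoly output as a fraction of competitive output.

Q_m/Q_c = 0.625

The monopolist equates marginal revenue to marginal cost: 41 − 3Q = 33 + Q, so Q = 2. From demand, P = 38.
Under competition P = MC: 41 − 1.5Q = 33 + Q ⇒ Q = 3.2, P = 36.2.
Ratio Q_m/Q_c = 2/3.2 = 0.625.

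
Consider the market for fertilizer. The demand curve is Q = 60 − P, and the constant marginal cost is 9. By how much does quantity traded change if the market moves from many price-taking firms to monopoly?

Inverting demand: P = 60 − Q.
Perfect competition: P = MC = 9, so 60 − Q = 9 and Q = 51.
Monopoly sets MR = MC: 60 − 2Q = 9 ⇒ Q = 25.5, P = 60 − 25.5 = 34.5.
Change in quantity traded: 25.5 − 51 = −25.5.

Q falls by 25.5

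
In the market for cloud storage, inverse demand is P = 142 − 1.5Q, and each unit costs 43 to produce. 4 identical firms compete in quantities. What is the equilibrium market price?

With 4 symmetric Cournot firms, each firm's FOC gives 142 − 7.5q = 43, so q = 13.2, Q = 4·13.2 = 52.8, and P = 62.8.

P = 62.8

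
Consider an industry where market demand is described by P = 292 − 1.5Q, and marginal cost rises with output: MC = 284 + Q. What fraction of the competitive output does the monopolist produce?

Q_m/Q_c = 0.625

The monopolist equates marginal revenue to marginal cost: 292 − 3Q = 284 + Q, so Q = 2. From demand, P = 289.
Competitive equilibrium sets price equal to marginal cost: 292 − 1.5Q = 284 + Q, so Q = 3.2 and P = 287.2.
Ratio Q_m/Q_c = 2/3.2 = 0.625.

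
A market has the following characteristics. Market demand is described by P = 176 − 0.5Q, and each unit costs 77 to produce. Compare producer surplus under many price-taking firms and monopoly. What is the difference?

Producer surplus rises by 4900.5

Competitive firms price at marginal cost: P = 77, giving Q = 198.
PS = (77 − 77)·198 = 0.
A monopolist chooses Q where MR = MC. MR = 176 − Q; setting this equal to 77 gives Q = 99 and P = 126.5.
PS = (126.5 − 77)·99 = 4900.5.
Change in producer surplus: 4900.5 − 0 = 4900.5.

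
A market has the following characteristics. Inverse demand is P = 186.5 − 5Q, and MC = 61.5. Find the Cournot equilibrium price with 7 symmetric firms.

Cournot with 7 identical firms: the symmetric best-response condition is 186.5 − 40q = 61.5. Each firm produces q = 3.125, total output Q = 21.875, price P = 77.125.

P = 77.125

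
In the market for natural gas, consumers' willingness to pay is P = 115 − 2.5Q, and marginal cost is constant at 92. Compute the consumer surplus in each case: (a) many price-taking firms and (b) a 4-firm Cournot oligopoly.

Competition: CS = 105.8; Cournot: CS = 67.712

Under competition P = MC = 92, so Q = (115 − 92)/2.5 = 9.2.
CS = ½·(115 − 92)·9.2 = 105.8.
In a 4-firm Cournot equilibrium, symmetry and the first-order condition give q = (115 − 92)/(12.5) = 1.84. So Q = 7.36 and P = 96.6.
CS = ½·(115 − 96.6)·7.36 = 67.712.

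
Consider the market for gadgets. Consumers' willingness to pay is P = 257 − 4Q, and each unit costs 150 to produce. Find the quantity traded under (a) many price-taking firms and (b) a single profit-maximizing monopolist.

Competitive firms price at marginal cost: P = 150, giving Q = 26.75.
Monopoly sets MR = MC: 257 − 8Q = 150 ⇒ Q = 13.375, P = 257 − 4·13.375 = 203.5.

Competition: Q = 26.75; Monopoly: Q = 13.375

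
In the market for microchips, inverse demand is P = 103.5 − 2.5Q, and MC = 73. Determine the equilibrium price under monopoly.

P = 88.25

The monopolist equates marginal revenue to marginal cost: 103.5 − 5Q = 73, so Q = 6.1. From demand, P = 88.25.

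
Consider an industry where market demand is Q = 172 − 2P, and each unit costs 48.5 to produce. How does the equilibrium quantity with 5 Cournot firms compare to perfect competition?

Cournot: Q = 62.5; Competition: Q = 75

Inverting demand: P = 86 − 0.5Q.
With 5 symmetric Cournot firms, each firm's FOC gives 86 − 3q = 48.5, so q = 12.5, Q = 5·12.5 = 62.5, and P = 54.75.
Perfect competition: P = MC = 48.5, so 86 − 0.5Q = 48.5 and Q = 75.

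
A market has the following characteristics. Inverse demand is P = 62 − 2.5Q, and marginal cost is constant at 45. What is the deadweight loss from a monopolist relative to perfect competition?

DWL = 14.45

Perfect competition: P = MC = 45, so 62 − 2.5Q = 45 and Q = 6.8.
The monopolist equates marginal revenue to marginal cost: 62 − 5Q = 45, so Q = 3.4. From demand, P = 53.5.
DWL is the triangle between Q = 3.4 and Q = 6.8: ½·(6.8 − 3.4)·(53.5 − 45) = 14.45.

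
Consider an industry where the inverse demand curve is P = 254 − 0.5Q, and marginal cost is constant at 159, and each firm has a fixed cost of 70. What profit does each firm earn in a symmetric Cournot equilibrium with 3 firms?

π_i = 1058.125

In a 3-firm Cournot equilibrium, symmetry and the first-order condition give q = (254 − 159)/(2) = 47.5. So Q = 142.5 and P = 182.75.
Each firm's profit = (182.75 − 159)·47.5 − 70 = 1058.125.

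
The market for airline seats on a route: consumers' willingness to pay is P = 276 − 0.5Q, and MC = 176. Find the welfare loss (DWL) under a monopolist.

Under competition P = MC = 176, so Q = (276 − 176)/0.5 = 200.
Monopoly sets MR = MC: 276 − Q = 176 ⇒ Q = 100, P = 276 − 0.5·100 = 226.
DWL is the triangle between Q = 100 and Q = 200: ½·(200 − 100)·(226 − 176) = 2500.

DWL = 2500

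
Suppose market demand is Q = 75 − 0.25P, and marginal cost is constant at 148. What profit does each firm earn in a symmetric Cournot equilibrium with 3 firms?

Inverting demand: P = 300 − 4Q.
Cournot with 3 identical firms: the symmetric best-response condition is 300 − 16q = 148. Each firm produces q = 9.5, total output Q = 28.5, price P = 186.
Each firm's profit = (186 − 148)·9.5 = 361.

π_i = 361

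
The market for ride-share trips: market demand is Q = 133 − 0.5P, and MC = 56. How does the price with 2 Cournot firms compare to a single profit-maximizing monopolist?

Cournot: P = 126; Monopoly: P = 161

Inverting demand: P = 266 − 2Q.
In a 2-firm Cournot equilibrium, symmetry and the first-order condition give q = (266 − 56)/(6) = 35. So Q = 70 and P = 126.
A monopolist chooses Q where MR = MC. MR = 266 − 4Q; setting this equal to 56 gives Q = 52.5 and P = 161.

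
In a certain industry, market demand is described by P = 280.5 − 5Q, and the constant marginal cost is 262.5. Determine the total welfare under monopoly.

A monopolist chooses Q where MR = MC. MR = 280.5 − 10Q; setting this equal to 262.5 gives Q = 1.8 and P = 271.5.
CS = ½·(280.5 − 271.5)·1.8 = 8.1; PS = (271.5 − 262.5)·1.8 = 16.2; TS = 24.3.

TS = 24.3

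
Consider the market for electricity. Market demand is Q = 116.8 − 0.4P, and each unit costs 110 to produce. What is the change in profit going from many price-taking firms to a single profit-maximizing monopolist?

π rises by 3312.4

Inverting demand: P = 292 − 2.5Q.
Competitive firms price at marginal cost: P = 110, giving Q = 72.8.
Profit = (110 − 110)·72.8 = 0.
Monopoly sets MR = MC: 292 − 5Q = 110 ⇒ Q = 36.4, P = 292 − 2.5·36.4 = 201.
Profit = (201 − 110)·36.4 = 3312.4.
Change in profit: 3312.4 − 0 = 3312.4.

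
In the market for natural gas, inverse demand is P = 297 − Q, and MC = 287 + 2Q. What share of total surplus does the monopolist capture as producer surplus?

PS/TS = 0.8

The monopolist equates marginal revenue to marginal cost: 297 − 2Q = 287 + 2Q, so Q = 2.5. From demand, P = 294.5.
CS = ½·(297 − 294.5)·2.5 = 3.125.
PS = P·Q − VC(Q) = 294.5·2.5 − (287·2.5 + ½·2·2.5²) = 12.5.
Share captured = PS/TS = 12.5/15.625 = 0.8.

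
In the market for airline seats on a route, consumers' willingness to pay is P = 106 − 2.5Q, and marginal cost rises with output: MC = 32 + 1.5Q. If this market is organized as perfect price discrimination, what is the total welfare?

TS = 684.5

With perfect price discrimination, output is the efficient level Q = 18.5 (where demand meets MC), but every buyer pays their willingness to pay: CS = 0 and PS = total surplus.
TS = 684.5 (equal to competitive TS).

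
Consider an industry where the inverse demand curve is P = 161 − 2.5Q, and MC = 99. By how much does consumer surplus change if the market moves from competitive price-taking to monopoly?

CS falls by 576.6

Competitive firms price at marginal cost: P = 99, giving Q = 24.8.
CS = ½·(161 − 99)·24.8 = 768.8.
The monopolist equates marginal revenue to marginal cost: 161 − 5Q = 99, so Q = 12.4. From demand, P = 130.
CS = ½·(161 − 130)·12.4 = 192.2.
Change in consumer surplus: 192.2 − 768.8 = −576.6.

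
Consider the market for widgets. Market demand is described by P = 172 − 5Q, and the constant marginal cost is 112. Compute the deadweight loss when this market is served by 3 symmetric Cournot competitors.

DWL = 22.5

Competitive firms price at marginal cost: P = 112, giving Q = 12.
In a 3-firm Cournot equilibrium, symmetry and the first-order condition give q = (172 − 112)/(20) = 3. So Q = 9 and P = 127.
DWL is the triangle between Q = 9 and Q = 12: ½·(12 − 9)·(127 − 112) = 22.5.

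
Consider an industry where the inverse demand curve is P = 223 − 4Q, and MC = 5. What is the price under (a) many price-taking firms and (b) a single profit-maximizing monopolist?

Competition: P = 5; Monopoly: P = 114

Under competition P = MC = 5, so Q = (223 − 5)/4 = 54.5.
A monopolist chooses Q where MR = MC. MR = 223 − 8Q; setting this equal to 5 gives Q = 27.25 and P = 114.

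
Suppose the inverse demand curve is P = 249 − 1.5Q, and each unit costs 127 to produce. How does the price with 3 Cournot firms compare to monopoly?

Cournot: P = 157.5; Monopoly: P = 188

Cournot with 3 identical firms: the symmetric best-response condition is 249 − 6q = 127. Each firm produces q = 61/3, total output Q = 61, price P = 157.5.
Monopoly sets MR = MC: 249 − 3Q = 127 ⇒ Q = 122/3, P = 249 − 1.5·122/3 = 188.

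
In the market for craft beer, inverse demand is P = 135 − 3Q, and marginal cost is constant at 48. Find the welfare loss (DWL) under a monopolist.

DWL = 315.375

Perfect competition: P = MC = 48, so 135 − 3Q = 48 and Q = 29.
The monopolist equates marginal revenue to marginal cost: 135 − 6Q = 48, so Q = 14.5. From demand, P = 91.5.
DWL is the triangle between Q = 14.5 and Q = 29: ½·(29 − 14.5)·(91.5 − 48) = 315.375.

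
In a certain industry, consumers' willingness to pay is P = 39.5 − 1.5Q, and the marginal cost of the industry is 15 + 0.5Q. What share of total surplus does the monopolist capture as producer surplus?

The monopolist equates marginal revenue to marginal cost: 39.5 − 3Q = 15 + 0.5Q, so Q = 7. From demand, P = 29.
CS = ½·(39.5 − 29)·7 = 36.75.
PS = P·Q − VC(Q) = 29·7 − (15·7 + ½·0.5·7²) = 85.75.
Share captured = PS/TS = 85.75/122.5 = 0.7.

PS/TS = 0.7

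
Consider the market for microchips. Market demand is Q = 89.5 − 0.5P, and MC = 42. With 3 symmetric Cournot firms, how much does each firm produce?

Inverting demand: P = 179 − 2Q.
Cournot with 3 identical firms: the symmetric best-response condition is 179 − 8q = 42. Each firm produces q = 17.125, total output Q = 51.375, price P = 76.25.

q_i = 17.125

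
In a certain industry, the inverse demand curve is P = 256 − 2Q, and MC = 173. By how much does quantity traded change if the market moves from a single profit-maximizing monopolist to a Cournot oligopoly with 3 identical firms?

Monopoly sets MR = MC: 256 − 4Q = 173 ⇒ Q = 20.75, P = 256 − 2·20.75 = 214.5.
Cournot with 3 identical firms: the symmetric best-response condition is 256 − 8q = 173. Each firm produces q = 10.375, total output Q = 31.125, price P = 193.75.
Change in quantity traded: 31.125 − 20.75 = 10.375.

Q rises by 10.375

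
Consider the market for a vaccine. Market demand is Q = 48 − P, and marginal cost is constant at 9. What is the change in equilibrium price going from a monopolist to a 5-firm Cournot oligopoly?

Equilibrium price falls by 13

Inverting demand: P = 48 − Q.
A monopolist chooses Q where MR = MC. MR = 48 − 2Q; setting this equal to 9 gives Q = 19.5 and P = 28.5.
In a 5-firm Cournot equilibrium, symmetry and the first-order condition give q = (48 − 9)/(6) = 6.5. So Q = 32.5 and P = 15.5.
Change in equilibrium price: 15.5 − 28.5 = −13.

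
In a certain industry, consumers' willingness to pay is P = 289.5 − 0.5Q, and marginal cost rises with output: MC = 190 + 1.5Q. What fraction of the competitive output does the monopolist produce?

Q_m/Q_c = 0.8

Monopoly sets MR = MC: 289.5 − Q = 190 + 1.5Q ⇒ Q = 39.8, P = 289.5 − 0.5·39.8 = 269.6.
Competitive equilibrium sets price equal to marginal cost: 289.5 − 0.5Q = 190 + 1.5Q, so Q = 49.75 and P = 264.625.
Ratio Q_m/Q_c = 39.8/49.75 = 0.8.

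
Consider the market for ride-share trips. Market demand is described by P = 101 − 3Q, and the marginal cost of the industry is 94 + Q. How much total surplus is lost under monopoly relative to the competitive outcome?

DWL = 1.125

Competitive equilibrium sets price equal to marginal cost: 101 − 3Q = 94 + Q, so Q = 1.75 and P = 95.75.
The monopolist equates marginal revenue to marginal cost: 101 − 6Q = 94 + Q, so Q = 1. From demand, P = 98.
CS = ½·(101 − 95.75)·1.75 = 147/32; PS = (95.75·1.75 − 94·1.75 − ½·1·1.75²) = 49/32; TS = 6.125.
CS = ½·(101 − 98)·1 = 1.5; PS = (98·1 − 94·1 − ½·1·1²) = 3.5; TS = 5.
DWL = 6.125 − 5 = 1.125.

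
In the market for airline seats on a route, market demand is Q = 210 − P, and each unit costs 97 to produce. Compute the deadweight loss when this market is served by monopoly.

Inverting demand: P = 210 − Q.
Under competition P = MC = 97, so Q = (210 − 97)/1 = 113.
The monopolist equates marginal revenue to marginal cost: 210 − 2Q = 97, so Q = 56.5. From demand, P = 153.5.
DWL is the triangle between Q = 56.5 and Q = 113: ½·(113 − 56.5)·(153.5 − 97) = 1596.125.

DWL = 1596.125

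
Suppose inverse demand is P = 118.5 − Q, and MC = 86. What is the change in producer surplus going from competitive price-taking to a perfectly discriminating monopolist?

Competitive firms price at marginal cost: P = 86, giving Q = 32.5.
PS = (86 − 86)·32.5 = 0.
Under first-degree price discrimination the firm charges each unit its demand price and produces up to where P = MC, i.e. Q = 32.5. Consumer surplus is zero; producer surplus equals total surplus.
PS = ½·(118.5 − 86)·32.5 = 528.125.
Change in producer surplus: 528.125 − 0 = 528.125.

PS rises by 528.125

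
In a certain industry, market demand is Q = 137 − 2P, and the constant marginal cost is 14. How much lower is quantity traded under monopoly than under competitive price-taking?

Inverting demand: P = 68.5 − 0.5Q.
Competitive firms price at marginal cost: P = 14, giving Q = 109.
Monopoly sets MR = MC: 68.5 − Q = 14 ⇒ Q = 54.5, P = 68.5 − 0.5·54.5 = 41.25.
Change in quantity traded: 54.5 − 109 = −54.5.

Q falls by 54.5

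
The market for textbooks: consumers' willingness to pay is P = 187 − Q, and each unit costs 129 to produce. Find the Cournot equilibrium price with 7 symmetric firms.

In a 7-firm Cournot equilibrium, symmetry and the first-order condition give q = (187 − 129)/(8) = 7.25. So Q = 50.75 and P = 136.25.

P = 136.25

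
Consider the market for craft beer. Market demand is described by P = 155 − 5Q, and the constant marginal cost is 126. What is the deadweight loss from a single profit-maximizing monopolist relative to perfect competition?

DWL = 21.025

Perfect competition: P = MC = 126, so 155 − 5Q = 126 and Q = 5.8.
A monopolist chooses Q where MR = MC. MR = 155 − 10Q; setting this equal to 126 gives Q = 2.9 and P = 140.5.
DWL is the triangle between Q = 2.9 and Q = 5.8: ½·(5.8 − 2.9)·(140.5 − 126) = 21.025.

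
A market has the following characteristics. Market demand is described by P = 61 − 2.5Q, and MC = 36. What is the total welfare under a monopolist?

A monopolist chooses Q where MR = MC. MR = 61 − 5Q; setting this equal to 36 gives Q = 5 and P = 48.5.
CS = ½·(61 − 48.5)·5 = 31.25; PS = (48.5 − 36)·5 = 62.5; TS = 93.75.

TS = 93.75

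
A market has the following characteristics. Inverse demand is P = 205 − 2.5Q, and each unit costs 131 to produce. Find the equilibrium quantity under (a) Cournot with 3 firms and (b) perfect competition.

Cournot: Q = 22.2; Competition: Q = 29.6

Cournot with 3 identical firms: the symmetric best-response condition is 205 − 10q = 131. Each firm produces q = 7.4, total output Q = 22.2, price P = 149.5.
Competitive firms price at marginal cost: P = 131, giving Q = 29.6.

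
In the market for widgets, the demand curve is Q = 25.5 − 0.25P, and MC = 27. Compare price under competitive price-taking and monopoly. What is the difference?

Price rises by 37.5

Inverting demand: P = 102 − 4Q.
Under competition P = MC = 27, so Q = (102 − 27)/4 = 18.75.
A monopolist chooses Q where MR = MC. MR = 102 − 8Q; setting this equal to 27 gives Q = 9.375 and P = 64.5.
Change in price: 64.5 − 27 = 37.5.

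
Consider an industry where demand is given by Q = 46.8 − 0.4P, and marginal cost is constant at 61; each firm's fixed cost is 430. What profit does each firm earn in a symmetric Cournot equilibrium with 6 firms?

π_i = −404.4

Inverting demand: P = 117 − 2.5Q.
With 6 symmetric Cournot firms, each firm's FOC gives 117 − 17.5q = 61, so q = 3.2, Q = 6·3.2 = 19.2, and P = 69.
Each firm's profit = (69 − 61)·3.2 − 430 = −404.4.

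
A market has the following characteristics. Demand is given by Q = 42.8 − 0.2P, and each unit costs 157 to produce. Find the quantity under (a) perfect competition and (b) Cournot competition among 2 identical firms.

Competition: Q = 11.4; Cournot: Q = 7.6

Inverting demand: P = 214 − 5Q.
Perfect competition: P = MC = 157, so 214 − 5Q = 157 and Q = 11.4.
With 2 symmetric Cournot firms, each firm's FOC gives 214 − 15q = 157, so q = 3.8, Q = 2·3.8 = 7.6, and P = 176.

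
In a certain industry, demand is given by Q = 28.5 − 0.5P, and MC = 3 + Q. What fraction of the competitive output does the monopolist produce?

Inverting demand: P = 57 − 2Q.
Monopoly sets MR = MC: 57 − 4Q = 3 + Q ⇒ Q = 10.8, P = 57 − 2·10.8 = 35.4.
Competitive equilibrium sets price equal to marginal cost: 57 − 2Q = 3 + Q, so Q = 18 and P = 21.
Ratio Q_m/Q_c = 10.8/18 = 0.6.

Q_m/Q_c = 0.6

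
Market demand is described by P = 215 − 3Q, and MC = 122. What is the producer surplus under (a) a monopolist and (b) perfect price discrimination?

Monopoly: PS = 720.75; Perfect PD: PS = 1441.5

Monopoly sets MR = MC: 215 − 6Q = 122 ⇒ Q = 15.5, P = 215 − 3·15.5 = 168.5.
PS = (168.5 − 122)·15.5 = 720.75.
With perfect price discrimination, output is the efficient level Q = 31 (where demand meets MC), but every buyer pays their willingness to pay: CS = 0 and PS = total surplus.
PS = ½·(215 − 122)·31 = 1441.5.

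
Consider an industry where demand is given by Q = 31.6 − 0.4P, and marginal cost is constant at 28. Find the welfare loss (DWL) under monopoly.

Inverting demand: P = 79 − 2.5Q.
Under competition P = MC = 28, so Q = (79 − 28)/2.5 = 20.4.
The monopolist equates marginal revenue to marginal cost: 79 − 5Q = 28, so Q = 10.2. From demand, P = 53.5.
DWL is the triangle between Q = 10.2 and Q = 20.4: ½·(20.4 − 10.2)·(53.5 − 28) = 130.05.

DWL = 130.05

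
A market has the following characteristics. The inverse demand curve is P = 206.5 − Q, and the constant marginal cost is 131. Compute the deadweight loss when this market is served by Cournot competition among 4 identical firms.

Perfect competition: P = MC = 131, so 206.5 − Q = 131 and Q = 75.5.
Cournot with 4 identical firms: the symmetric best-response condition is 206.5 − 5q = 131. Each firm produces q = 15.1, total output Q = 60.4, price P = 146.1.
DWL is the triangle between Q = 60.4 and Q = 75.5: ½·(75.5 − 60.4)·(146.1 − 131) = 114.005.

DWL = 114.005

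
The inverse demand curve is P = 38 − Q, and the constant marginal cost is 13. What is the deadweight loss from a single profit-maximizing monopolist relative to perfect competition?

DWL = 78.125

Perfect competition: P = MC = 13, so 38 − Q = 13 and Q = 25.
Monopoly sets MR = MC: 38 − 2Q = 13 ⇒ Q = 12.5, P = 38 − 12.5 = 25.5.
DWL is the triangle between Q = 12.5 and Q = 25: ½·(25 − 12.5)·(25.5 − 13) = 78.125.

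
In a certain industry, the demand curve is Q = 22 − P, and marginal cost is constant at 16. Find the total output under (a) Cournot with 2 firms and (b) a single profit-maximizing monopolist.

Cournot: Q = 4; Monopoly: Q = 3

Inverting demand: P = 22 − Q.
In a 2-firm Cournot equilibrium, symmetry and the first-order condition give q = (22 − 16)/(3) = 2. So Q = 4 and P = 18.
Monopoly sets MR = MC: 22 − 2Q = 16 ⇒ Q = 3, P = 22 − 3 = 19.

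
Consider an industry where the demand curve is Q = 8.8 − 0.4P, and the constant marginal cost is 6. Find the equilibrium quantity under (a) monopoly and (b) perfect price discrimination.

Inverting demand: P = 22 − 2.5Q.
The monopolist equates marginal revenue to marginal cost: 22 − 5Q = 6, so Q = 3.2. From demand, P = 14.
Under first-degree price discrimination the firm charges each unit its demand price and produces up to where P = MC, i.e. Q = 6.4. Consumer surplus is zero; producer surplus equals total surplus.

Monopoly: Q = 3.2; Perfect PD: Q = 6.4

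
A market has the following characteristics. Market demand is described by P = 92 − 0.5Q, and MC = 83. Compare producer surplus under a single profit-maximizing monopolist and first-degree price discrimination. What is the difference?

The monopolist equates marginal revenue to marginal cost: 92 − Q = 83, so Q = 9. From demand, P = 87.5.
PS = (87.5 − 83)·9 = 40.5.
Under first-degree price discrimination the firm charges each unit its demand price and produces up to where P = MC, i.e. Q = 18. Consumer surplus is zero; producer surplus equals total surplus.
PS = ½·(92 − 83)·18 = 81.
Change in producer surplus: 81 − 40.5 = 40.5.

PS rises by 40.5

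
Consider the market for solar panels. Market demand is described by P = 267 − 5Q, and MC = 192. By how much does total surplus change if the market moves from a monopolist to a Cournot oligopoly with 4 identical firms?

A monopolist chooses Q where MR = MC. MR = 267 − 10Q; setting this equal to 192 gives Q = 7.5 and P = 229.5.
CS = ½·(267 − 229.5)·7.5 = 140.625; PS = (229.5 − 192)·7.5 = 281.25; TS = 421.875.
In a 4-firm Cournot equilibrium, symmetry and the first-order condition give q = (267 − 192)/(25) = 3. So Q = 12 and P = 207.
CS = ½·(267 − 207)·12 = 360; PS = (207 − 192)·12 = 180; TS = 540.
Change in total surplus: 540 − 421.875 = 118.125.

TS rises by 118.125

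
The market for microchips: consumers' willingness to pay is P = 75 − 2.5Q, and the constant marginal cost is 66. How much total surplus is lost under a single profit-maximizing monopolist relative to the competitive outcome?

Perfect competition: P = MC = 66, so 75 − 2.5Q = 66 and Q = 3.6.
Monopoly sets MR = MC: 75 − 5Q = 66 ⇒ Q = 1.8, P = 75 − 2.5·1.8 = 70.5.
DWL is the triangle between Q = 1.8 and Q = 3.6: ½·(3.6 − 1.8)·(70.5 − 66) = 4.05.

DWL = 4.05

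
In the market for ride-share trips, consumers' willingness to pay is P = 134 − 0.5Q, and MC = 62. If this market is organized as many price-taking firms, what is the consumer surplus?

CS = 5184

Competitive firms price at marginal cost: P = 62, giving Q = 144.
CS = ½·(134 − 62)·144 = 5184.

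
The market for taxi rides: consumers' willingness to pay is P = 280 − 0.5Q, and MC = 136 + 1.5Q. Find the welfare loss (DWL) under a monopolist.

DWL = 207.36

Competitive equilibrium sets price equal to marginal cost: 280 − 0.5Q = 136 + 1.5Q, so Q = 72 and P = 244.
Monopoly sets MR = MC: 280 − Q = 136 + 1.5Q ⇒ Q = 57.6, P = 280 − 0.5·57.6 = 251.2.
CS = ½·(280 − 244)·72 = 1296; PS = (244·72 − 136·72 − ½·1.5·72²) = 3888; TS = 5184.
CS = ½·(280 − 251.2)·57.6 = 829.44; PS = (251.2·57.6 − 136·57.6 − ½·1.5·57.6²) = 4147.2; TS = 4976.64.
DWL = 5184 − 4976.64 = 207.36.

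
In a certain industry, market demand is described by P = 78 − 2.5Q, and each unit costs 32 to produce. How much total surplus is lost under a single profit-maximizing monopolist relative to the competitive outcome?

DWL = 105.8

Perfect competition: P = MC = 32, so 78 − 2.5Q = 32 and Q = 18.4.
Monopoly sets MR = MC: 78 − 5Q = 32 ⇒ Q = 9.2, P = 78 − 2.5·9.2 = 55.
DWL is the triangle between Q = 9.2 and Q = 18.4: ½·(18.4 − 9.2)·(55 − 32) = 105.8.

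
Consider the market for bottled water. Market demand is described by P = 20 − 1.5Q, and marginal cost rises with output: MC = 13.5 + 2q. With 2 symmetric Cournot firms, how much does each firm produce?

In a 2-firm Cournot equilibrium, symmetry and the first-order condition give q = (20 − 13.5)/(6.5) = 1. So Q = 2 and P = 17.

q_i = 1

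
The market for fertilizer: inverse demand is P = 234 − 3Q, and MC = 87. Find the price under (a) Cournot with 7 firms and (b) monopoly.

Cournot with 7 identical firms: the symmetric best-response condition is 234 − 24q = 87. Each firm produces q = 6.125, total output Q = 42.875, price P = 105.375.
A monopolist chooses Q where MR = MC. MR = 234 − 6Q; setting this equal to 87 gives Q = 24.5 and P = 160.5.

Cournot: P = 105.375; Monopoly: P = 160.5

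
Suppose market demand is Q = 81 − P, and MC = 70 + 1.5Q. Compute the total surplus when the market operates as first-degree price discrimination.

Inverting demand: P = 81 − Q.
With perfect price discrimination, output is the efficient level Q = 4.4 (where demand meets MC), but every buyer pays their willingness to pay: CS = 0 and PS = total surplus.
TS = 24.2 (equal to competitive TS).

TS = 24.2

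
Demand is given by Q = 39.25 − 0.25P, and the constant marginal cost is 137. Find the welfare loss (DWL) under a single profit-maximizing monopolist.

DWL = 12.5

Inverting demand: P = 157 − 4Q.
Competitive firms price at marginal cost: P = 137, giving Q = 5.
A monopolist chooses Q where MR = MC. MR = 157 − 8Q; setting this equal to 137 gives Q = 2.5 and P = 147.
DWL is the triangle between Q = 2.5 and Q = 5: ½·(5 − 2.5)·(147 − 137) = 12.5.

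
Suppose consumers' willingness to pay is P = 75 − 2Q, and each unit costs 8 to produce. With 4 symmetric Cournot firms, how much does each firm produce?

With 4 symmetric Cournot firms, each firm's FOC gives 75 − 10q = 8, so q = 6.7, Q = 4·6.7 = 26.8, and P = 21.4.

q_i = 6.7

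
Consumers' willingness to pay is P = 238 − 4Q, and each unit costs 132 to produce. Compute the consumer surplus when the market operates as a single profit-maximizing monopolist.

CS = 351.125

A monopolist chooses Q where MR = MC. MR = 238 − 8Q; setting this equal to 132 gives Q = 13.25 and P = 185.
CS = ½·(238 − 185)·13.25 = 351.125.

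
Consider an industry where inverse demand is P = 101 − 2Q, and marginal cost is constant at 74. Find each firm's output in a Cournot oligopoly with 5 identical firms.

With 5 symmetric Cournot firms, each firm's FOC gives 101 − 12q = 74, so q = 2.25, Q = 5·2.25 = 11.25, and P = 78.5.

q_i = 2.25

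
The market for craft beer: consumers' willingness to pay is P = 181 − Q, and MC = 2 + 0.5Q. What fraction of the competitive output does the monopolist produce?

Q_m/Q_c = 0.6

A monopolist chooses Q where MR = MC. MR = 181 − 2Q; setting this equal to 2 + 0.5Q gives Q = 71.6 and P = 109.4.
Under competition P = MC: 181 − Q = 2 + 0.5Q ⇒ Q = 358/3, P = 185/3.
Ratio Q_m/Q_c = 71.6/(358/3) = 0.6.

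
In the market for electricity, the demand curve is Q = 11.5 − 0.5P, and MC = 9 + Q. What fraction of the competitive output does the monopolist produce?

Q_m/Q_c = 0.6

Inverting demand: P = 23 − 2Q.
A monopolist chooses Q where MR = MC. MR = 23 − 4Q; setting this equal to 9 + Q gives Q = 2.8 and P = 17.4.
Competitive equilibrium sets price equal to marginal cost: 23 − 2Q = 9 + Q, so Q = 14/3 and P = 41/3.
Ratio Q_m/Q_c = 2.8/(14/3) = 0.6.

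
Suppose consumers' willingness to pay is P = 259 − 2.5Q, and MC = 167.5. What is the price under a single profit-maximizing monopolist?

P = 213.25

The monopolist equates marginal revenue to marginal cost: 259 − 5Q = 167.5, so Q = 18.3. From demand, P = 213.25.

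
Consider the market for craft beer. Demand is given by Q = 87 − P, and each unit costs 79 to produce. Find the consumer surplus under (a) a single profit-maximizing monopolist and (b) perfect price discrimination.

Inverting demand: P = 87 − Q.
A monopolist chooses Q where MR = MC. MR = 87 − 2Q; setting this equal to 79 gives Q = 4 and P = 83.
CS = ½·(87 − 83)·4 = 8.
A perfectly discriminating monopolist sells every unit with P(Q) ≥ MC(Q), so output equals the competitive quantity Q = 8. Each buyer pays their reservation price, so CS = 0 and the firm captures all surplus.
CS = 0.

Monopoly: CS = 8; Perfect PD: CS = 0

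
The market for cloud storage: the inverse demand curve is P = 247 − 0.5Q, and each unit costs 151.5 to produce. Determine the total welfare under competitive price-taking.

TS = 9120.25

Under competition P = MC = 151.5, so Q = (247 − 151.5)/0.5 = 191.
CS = ½·(247 − 151.5)·191 = 9120.25; PS = (151.5 − 151.5)·191 = 0; TS = 9120.25.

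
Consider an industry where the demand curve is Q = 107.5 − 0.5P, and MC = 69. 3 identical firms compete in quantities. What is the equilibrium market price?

Inverting demand: P = 215 − 2Q.
In a 3-firm Cournot equilibrium, symmetry and the first-order condition give q = (215 − 69)/(8) = 18.25. So Q = 54.75 and P = 105.5.

P = 105.5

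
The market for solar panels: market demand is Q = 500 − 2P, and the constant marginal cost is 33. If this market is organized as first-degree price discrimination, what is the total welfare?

TS = 47089

Inverting demand: P = 250 − 0.5Q.
With perfect price discrimination, output is the efficient level Q = 434 (where demand meets MC), but every buyer pays their willingness to pay: CS = 0 and PS = total surplus.
TS = 47089 (equal to competitive TS).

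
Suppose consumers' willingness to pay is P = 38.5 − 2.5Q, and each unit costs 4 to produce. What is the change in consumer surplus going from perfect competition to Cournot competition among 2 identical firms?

CS falls by 132.25

Perfect competition: P = MC = 4, so 38.5 − 2.5Q = 4 and Q = 13.8.
CS = ½·(38.5 − 4)·13.8 = 238.05.
With 2 symmetric Cournot firms, each firm's FOC gives 38.5 − 7.5q = 4, so q = 4.6, Q = 2·4.6 = 9.2, and P = 15.5.
CS = ½·(38.5 − 15.5)·9.2 = 105.8.
Change in consumer surplus: 105.8 − 238.05 = −132.25.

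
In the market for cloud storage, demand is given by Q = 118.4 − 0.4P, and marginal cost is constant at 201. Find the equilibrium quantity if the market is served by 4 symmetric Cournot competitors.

Q = 30.4

Inverting demand: P = 296 − 2.5Q.
Cournot with 4 identical firms: the symmetric best-response condition is 296 − 12.5q = 201. Each firm produces q = 7.6, total output Q = 30.4, price P = 220.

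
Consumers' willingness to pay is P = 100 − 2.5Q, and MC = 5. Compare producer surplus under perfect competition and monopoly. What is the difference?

Producer surplus rises by 902.5

Competitive firms price at marginal cost: P = 5, giving Q = 38.
PS = (5 − 5)·38 = 0.
A monopolist chooses Q where MR = MC. MR = 100 − 5Q; setting this equal to 5 gives Q = 19 and P = 52.5.
PS = (52.5 − 5)·19 = 902.5.
Change in producer surplus: 902.5 − 0 = 902.5.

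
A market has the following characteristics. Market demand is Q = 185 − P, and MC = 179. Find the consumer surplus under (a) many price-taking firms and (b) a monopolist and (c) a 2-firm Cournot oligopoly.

Competition: CS = 18; Monopoly: CS = 4.5; Cournot: CS = 8

Inverting demand: P = 185 − Q.
Competitive firms price at marginal cost: P = 179, giving Q = 6.
CS = ½·(185 − 179)·6 = 18.
A monopolist chooses Q where MR = MC. MR = 185 − 2Q; setting this equal to 179 gives Q = 3 and P = 182.
CS = ½·(185 − 182)·3 = 4.5.
In a 2-firm Cournot equilibrium, symmetry and the first-order condition give q = (185 − 179)/(3) = 2. So Q = 4 and P = 181.
CS = ½·(185 − 181)·4 = 8.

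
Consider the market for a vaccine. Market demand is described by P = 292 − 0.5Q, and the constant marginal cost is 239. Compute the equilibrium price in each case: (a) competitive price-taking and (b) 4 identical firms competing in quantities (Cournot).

Competitive firms price at marginal cost: P = 239, giving Q = 106.
Cournot with 4 identical firms: the symmetric best-response condition is 292 − 2.5q = 239. Each firm produces q = 21.2, total output Q = 84.8, price P = 249.6.

Competition: P = 239; Cournot: P = 249.6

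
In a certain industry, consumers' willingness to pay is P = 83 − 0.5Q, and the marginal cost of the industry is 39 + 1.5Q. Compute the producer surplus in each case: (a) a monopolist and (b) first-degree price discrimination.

Monopoly sets MR = MC: 83 − Q = 39 + 1.5Q ⇒ Q = 17.6, P = 83 − 0.5·17.6 = 74.2.
PS = P·Q − VC(Q) = 74.2·17.6 − (39·17.6 + ½·1.5·17.6²) = 387.2.
A perfectly discriminating monopolist sells every unit with P(Q) ≥ MC(Q), so output equals the competitive quantity Q = 22. Each buyer pays their reservation price, so CS = 0 and the firm captures all surplus.
PS = ½·(83 − 39)·22 = 484.

Monopoly: PS = 387.2; Perfect PD: PS = 484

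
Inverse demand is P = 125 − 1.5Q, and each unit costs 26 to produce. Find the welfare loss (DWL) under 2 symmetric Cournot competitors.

DWL = 363

Perfect competition: P = MC = 26, so 125 − 1.5Q = 26 and Q = 66.
Cournot with 2 identical firms: the symmetric best-response condition is 125 − 4.5q = 26. Each firm produces q = 22, total output Q = 44, price P = 59.
DWL is the triangle between Q = 44 and Q = 66: ½·(66 − 44)·(59 − 26) = 363.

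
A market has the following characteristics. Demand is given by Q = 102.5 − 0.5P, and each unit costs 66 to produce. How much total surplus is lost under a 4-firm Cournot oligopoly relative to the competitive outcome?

DWL = 193.21

Inverting demand: P = 205 − 2Q.
Competitive firms price at marginal cost: P = 66, giving Q = 69.5.
In a 4-firm Cournot equilibrium, symmetry and the first-order condition give q = (205 − 66)/(10) = 13.9. So Q = 55.6 and P = 93.8.
DWL is the triangle between Q = 55.6 and Q = 69.5: ½·(69.5 − 55.6)·(93.8 − 66) = 193.21.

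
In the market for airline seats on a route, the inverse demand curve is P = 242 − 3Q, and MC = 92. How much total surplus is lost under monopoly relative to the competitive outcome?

Under competition P = MC = 92, so Q = (242 − 92)/3 = 50.
Monopoly sets MR = MC: 242 − 6Q = 92 ⇒ Q = 25, P = 242 − 3·25 = 167.
DWL is the triangle between Q = 25 and Q = 50: ½·(50 − 25)·(167 − 92) = 937.5.

DWL = 937.5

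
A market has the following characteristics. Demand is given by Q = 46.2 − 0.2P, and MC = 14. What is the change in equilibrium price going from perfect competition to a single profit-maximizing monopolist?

P rises by 108.5

Inverting demand: P = 231 − 5Q.
Under competition P = MC = 14, so Q = (231 − 14)/5 = 43.4.
The monopolist equates marginal revenue to marginal cost: 231 − 10Q = 14, so Q = 21.7. From demand, P = 122.5.
Change in equilibrium price: 122.5 − 14 = 108.5.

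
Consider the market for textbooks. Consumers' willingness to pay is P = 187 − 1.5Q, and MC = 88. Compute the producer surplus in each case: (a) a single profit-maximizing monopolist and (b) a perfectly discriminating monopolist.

The monopolist equates marginal revenue to marginal cost: 187 − 3Q = 88, so Q = 33. From demand, P = 137.5.
PS = (137.5 − 88)·33 = 1633.5.
Under first-degree price discrimination the firm charges each unit its demand price and produces up to where P = MC, i.e. Q = 66. Consumer surplus is zero; producer surplus equals total surplus.
PS = ½·(187 − 88)·66 = 3267.

Monopoly: PS = 1633.5; Perfect PD: PS = 3267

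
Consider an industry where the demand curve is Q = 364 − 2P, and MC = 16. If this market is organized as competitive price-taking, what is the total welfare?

TS = 27556

Inverting demand: P = 182 − 0.5Q.
Under competition P = MC = 16, so Q = (182 − 16)/0.5 = 332.
CS = ½·(182 − 16)·332 = 27556; PS = (16 − 16)·332 = 0; TS = 27556.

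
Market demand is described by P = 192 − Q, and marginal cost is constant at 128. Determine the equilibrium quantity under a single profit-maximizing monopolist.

Q = 32

Monopoly sets MR = MC: 192 − 2Q = 128 ⇒ Q = 32, P = 192 − 32 = 160.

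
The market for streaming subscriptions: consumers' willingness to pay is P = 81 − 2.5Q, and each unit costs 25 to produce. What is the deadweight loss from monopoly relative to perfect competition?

Competitive firms price at marginal cost: P = 25, giving Q = 22.4.
Monopoly sets MR = MC: 81 − 5Q = 25 ⇒ Q = 11.2, P = 81 − 2.5·11.2 = 53.
DWL is the triangle between Q = 11.2 and Q = 22.4: ½·(22.4 − 11.2)·(53 − 25) = 156.8.

DWL = 156.8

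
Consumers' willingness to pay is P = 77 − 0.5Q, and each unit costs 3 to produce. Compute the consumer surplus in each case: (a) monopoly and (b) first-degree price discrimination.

A monopolist chooses Q where MR = MC. MR = 77 − Q; setting this equal to 3 gives Q = 74 and P = 40.
CS = ½·(77 − 40)·74 = 1369.
A perfectly discriminating monopolist sells every unit with P(Q) ≥ MC(Q), so output equals the competitive quantity Q = 148. Each buyer pays their reservation price, so CS = 0 and the firm captures all surplus.
CS = 0.

Monopoly: CS = 1369; Perfect PD: CS = 0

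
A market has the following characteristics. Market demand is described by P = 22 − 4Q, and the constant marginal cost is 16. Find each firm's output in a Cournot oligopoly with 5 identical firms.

With 5 symmetric Cournot firms, each firm's FOC gives 22 − 24q = 16, so q = 0.25, Q = 5·0.25 = 1.25, and P = 17.

q_i = 0.25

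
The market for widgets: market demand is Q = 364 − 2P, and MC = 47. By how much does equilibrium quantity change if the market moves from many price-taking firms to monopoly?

Inverting demand: P = 182 − 0.5Q.
Perfect competition: P = MC = 47, so 182 − 0.5Q = 47 and Q = 270.
The monopolist equates marginal revenue to marginal cost: 182 − Q = 47, so Q = 135. From demand, P = 114.5.
Change in equilibrium quantity: 135 − 270 = −135.

Equilibrium quantity falls by 135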